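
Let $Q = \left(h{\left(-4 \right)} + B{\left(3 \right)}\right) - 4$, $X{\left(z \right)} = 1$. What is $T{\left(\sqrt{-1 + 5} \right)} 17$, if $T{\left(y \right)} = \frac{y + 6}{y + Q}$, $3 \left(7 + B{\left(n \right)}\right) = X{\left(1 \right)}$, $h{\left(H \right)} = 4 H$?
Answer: $- \frac{204}{37} \approx -5.5135$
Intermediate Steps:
$B{\left(n \right)} = - \frac{20}{3}$ ($B{\left(n \right)} = -7 + \frac{1}{3} \cdot 1 = -7 + \frac{1}{3} = - \frac{20}{3}$)
$Q = - \frac{80}{3}$ ($Q = \left(4 \left(-4\right) - \frac{20}{3}\right) - 4 = \left(-16 - \frac{20}{3}\right) - 4 = - \frac{68}{3} - 4 = - \frac{80}{3} \approx -26.667$)
$T{\left(y \right)} = \frac{6 + y}{- \frac{80}{3} + y}$ ($T{\left(y \right)} = \frac{y + 6}{y - \frac{80}{3}} = \frac{6 + y}{- \frac{80}{3} + y}$)
$T{\left(\sqrt{-1 + 5} \right)} 17 = \frac{3 \left(6 + \sqrt{-1 + 5}\right)}{-80 + 3 \sqrt{-1 + 5}} \cdot 17 = \frac{3 \left(6 + \sqrt{4}\right)}{-80 + 3 \sqrt{4}} \cdot 17 = \frac{3 \left(6 + 2\right)}{-80 + 3 \cdot 2} \cdot 17 = 3 \frac{1}{-80 + 6} \cdot 8 \cdot 17 = 3 \frac{1}{-74} \cdot 8 \cdot 17 = 3 \left(- \frac{1}{74}\right) 8 \cdot 17 = \left(- \frac{12}{37}\right) 17 = - \frac{204}{37}$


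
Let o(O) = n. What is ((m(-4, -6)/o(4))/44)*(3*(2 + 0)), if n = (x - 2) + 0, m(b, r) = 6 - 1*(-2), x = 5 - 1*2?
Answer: 12/11 ≈ 1.0909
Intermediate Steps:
x = 3 (x = 5 - 2 = 3)
m(b, r) = 8 (m(b, r) = 6 + 2 = 8)
n = 1 (n = (3 - 2) + 0 = 1 + 0 = 1)
o(O) = 1
((m(-4, -6)/o(4))/44)*(3*(2 + 0)) = ((8/1)/44)*(3*(2 + 0)) = ((8*1)/44)*(3*2) = ((1/44)*8)*6 = (2/11)*6 = 12/11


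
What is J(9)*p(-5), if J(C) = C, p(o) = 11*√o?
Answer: 99*I*√5 ≈ 221.37*I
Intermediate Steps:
J(9)*p(-5) = 9*(11*√(-5)) = 9*(11*(I*√5)) = 9*(11*I*√5) = 99*I*√5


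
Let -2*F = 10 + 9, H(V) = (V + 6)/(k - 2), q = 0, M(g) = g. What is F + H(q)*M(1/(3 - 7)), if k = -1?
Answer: -9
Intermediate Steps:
H(V) = -2 - V/3 (H(V) = (V + 6)/(-1 - 2) = (6 + V)/(-3) = (6 + V)*(-⅓) = -2 - V/3)
F = -19/2 (F = -(10 + 9)/2 = -½*19 = -19/2 ≈ -9.5000)
F + H(q)*M(1/(3 - 7)) = -19/2 + (-2 - ⅓*0)/(3 - 7) = -19/2 + (-2 + 0)/(-4) = -19/2 - 2*(-¼) = -19/2 + ½ = -9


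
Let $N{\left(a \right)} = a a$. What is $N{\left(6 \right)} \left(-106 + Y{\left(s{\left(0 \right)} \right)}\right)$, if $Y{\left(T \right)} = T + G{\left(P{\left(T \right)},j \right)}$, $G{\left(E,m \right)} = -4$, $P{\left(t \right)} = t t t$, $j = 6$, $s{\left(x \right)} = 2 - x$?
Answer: $-3888$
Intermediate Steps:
$N{\left(a \right)} = a^{2}$
$P{\left(t \right)} = t^{3}$ ($P{\left(t \right)} = t^{2} t = t^{3}$)
$Y{\left(T \right)} = -4 + T$ ($Y{\left(T \right)} = T - 4 = -4 + T$)
$N{\left(6 \right)} \left(-106 + Y{\left(s{\left(0 \right)} \right)}\right) = 6^{2} \left(-106 + \left(-4 + \left(2 - 0\right)\right)\right) = 36 \left(-106 + \left(-4 + \left(2 + 0\right)\right)\right) = 36 \left(-106 + \left(-4 + 2\right)\right) = 36 \left(-106 - 2\right) = 36 \left(-108\right) = -3888$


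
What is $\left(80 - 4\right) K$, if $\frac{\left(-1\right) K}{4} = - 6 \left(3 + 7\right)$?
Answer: $18240$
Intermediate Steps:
$K = 240$ ($K = - 4 \left(- 6 \left(3 + 7\right)\right) = - 4 \left(\left(-6\right) 10\right) = \left(-4\right) \left(-60\right) = 240$)
$\left(80 - 4\right) K = \left(80 - 4\right) 240 = 76 \cdot 240 = 18240$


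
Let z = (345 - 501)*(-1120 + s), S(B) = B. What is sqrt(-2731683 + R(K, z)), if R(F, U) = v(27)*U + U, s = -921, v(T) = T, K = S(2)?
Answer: 3*sqrt(687045) ≈ 2486.6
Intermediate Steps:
K = 2
z = 318396 (z = (345 - 501)*(-1120 - 921) = -156*(-2041) = 318396)
R(F, U) = 28*U (R(F, U) = 27*U + U = 28*U)
sqrt(-2731683 + R(K, z)) = sqrt(-2731683 + 28*318396) = sqrt(-2731683 + 8915088) = sqrt(6183405) = 3*sqrt(687045)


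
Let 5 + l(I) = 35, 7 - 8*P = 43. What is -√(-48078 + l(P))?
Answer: -4*I*√3003 ≈ -219.2*I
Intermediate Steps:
P = -9/2 (P = 7/8 - ⅛*43 = 7/8 - 43/8 = -9/2 ≈ -4.5000)
l(I) = 30 (l(I) = -5 + 35 = 30)
-√(-48078 + l(P)) = -√(-48078 + 30) = -√(-48048) = -4*I*√3003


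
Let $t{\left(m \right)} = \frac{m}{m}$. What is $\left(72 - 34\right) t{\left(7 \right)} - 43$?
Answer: $-5$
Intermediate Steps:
$t{\left(m \right)} = 1$
$\left(72 - 34\right) t{\left(7 \right)} - 43 = \left(72 - 34\right) 1 - 43 = 38 \cdot 1 - 43 = 38 - 43 = -5$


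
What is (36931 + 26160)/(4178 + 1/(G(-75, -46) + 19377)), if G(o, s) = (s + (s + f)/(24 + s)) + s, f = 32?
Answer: 13384250922/886329287 ≈ 15.101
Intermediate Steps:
G(o, s) = 2*s + (32 + s)/(24 + s) (G(o, s) = (s + (s + 32)/(24 + s)) + s = (s + (32 + s)/(24 + s)) + s = 2*s + (32 + s)/(24 + s))
(36931 + 26160)/(4178 + 1/(G(-75, -46) + 19377)) = (36931 + 26160)/(4178 + 1/((32 + 2*(-46)**2 + 49*(-46))/(24 - 46) + 19377)) = 63091/(4178 + 1/((32 + 2*2116 - 2254)/(-22) + 19377)) = 63091/(4178 + 1/(-(32 + 4232 - 2254)/22 + 19377)) = 63091/(4178 + 1/(-1/22*2010 + 19377)) = 63091/(4178 + 1/(-1005/11 + 19377)) = 63091/(4178 + 1/(212142/11)) = 63091/(4178 + 11/212142) = 63091/(886329287/212142) = 63091*(212142/886329287) = 13384250922/886329287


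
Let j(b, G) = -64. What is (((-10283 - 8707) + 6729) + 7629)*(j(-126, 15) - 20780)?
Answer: 96549408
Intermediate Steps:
(((-10283 - 8707) + 6729) + 7629)*(j(-126, 15) - 20780) = (((-10283 - 8707) + 6729) + 7629)*(-64 - 20780) = ((-18990 + 6729) + 7629)*(-20844) = (-12261 + 7629)*(-20844) = -4632*(-20844) = 96549408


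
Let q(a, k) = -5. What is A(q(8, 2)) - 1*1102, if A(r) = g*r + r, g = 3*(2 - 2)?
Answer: -1107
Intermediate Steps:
g = 0 (g = 3*0 = 0)
A(r) = r (A(r) = 0*r + r = 0 + r = r)
A(q(8, 2)) - 1*1102 = -5 - 1*1102 = -5 - 1102 = -1107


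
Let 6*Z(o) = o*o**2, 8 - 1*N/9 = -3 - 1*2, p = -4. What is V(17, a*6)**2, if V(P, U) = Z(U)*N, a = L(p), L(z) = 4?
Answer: 72666906624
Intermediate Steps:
a = 4
N = 117 (N = 72 - 9*(-3 - 1*2) = 72 - 9*(-3 - 2) = 72 - 9*(-5) = 72 + 45 = 117)
Z(o) = o**3/6 (Z(o) = (o*o**2)/6 = o**3/6)
V(P, U) = 39*U**3/2 (V(P, U) = (U**3/6)*117 = 39*U**3/2)
V(17, a*6)**2 = (39*(4*6)**3/2)**2 = ((39/2)*24**3)**2 = ((39/2)*13824)**2 = 269568**2 = 72666906624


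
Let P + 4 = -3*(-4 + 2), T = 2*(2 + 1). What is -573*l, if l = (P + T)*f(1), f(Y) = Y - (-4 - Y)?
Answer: -27504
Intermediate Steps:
T = 6 (T = 2*3 = 6)
P = 2 (P = -4 - 3*(-4 + 2) = -4 - 3*(-2) = -4 + 6 = 2)
f(Y) = 4 + 2*Y (f(Y) = Y + (4 + Y) = 4 + 2*Y)
l = 48 (l = (2 + 6)*(4 + 2*1) = 8*(4 + 2) = 8*6 = 48)
-573*l = -573*48 = -27504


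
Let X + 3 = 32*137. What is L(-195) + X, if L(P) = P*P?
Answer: 42406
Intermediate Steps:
L(P) = P²
X = 4381 (X = -3 + 32*137 = -3 + 4384 = 4381)
L(-195) + X = (-195)² + 4381 = 38025 + 4381 = 42406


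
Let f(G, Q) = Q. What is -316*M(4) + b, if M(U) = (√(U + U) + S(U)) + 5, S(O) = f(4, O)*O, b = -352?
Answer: -6988 - 632*√2 ≈ -7881.8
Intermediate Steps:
S(O) = O² (S(O) = O*O = O²)
M(U) = 5 + U² + √2*√U (M(U) = (√(U + U) + U²) + 5 = (√(2*U) + U²) + 5 = (√2*√U + U²) + 5 = (U² + √2*√U) + 5 = 5 + U² + √2*√U)
-316*M(4) + b = -316*(5 + 4² + √2*√4) - 352 = -316*(5 + 16 + √2*2) - 352 = -316*(5 + 16 + 2*√2) - 352 = -316*(21 + 2*√2) - 352 = (-6636 - 632*√2) - 352 = -6988 - 632*√2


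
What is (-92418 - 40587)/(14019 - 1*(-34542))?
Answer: -44335/16187 ≈ -2.7389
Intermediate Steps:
(-92418 - 40587)/(14019 - 1*(-34542)) = -133005/(14019 + 34542) = -133005/48561 = -133005*1/48561 = -44335/16187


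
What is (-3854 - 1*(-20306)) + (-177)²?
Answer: 47781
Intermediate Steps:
(-3854 - 1*(-20306)) + (-177)² = (-3854 + 20306) + 31329 = 16452 + 31329 = 47781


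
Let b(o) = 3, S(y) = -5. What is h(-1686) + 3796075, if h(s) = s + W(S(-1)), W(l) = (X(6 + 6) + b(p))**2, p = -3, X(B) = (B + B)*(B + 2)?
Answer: 3909310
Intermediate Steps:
X(B) = 2*B*(2 + B) (X(B) = (2*B)*(2 + B) = 2*B*(2 + B))
W(l) = 114921 (W(l) = (2*(6 + 6)*(2 + (6 + 6)) + 3)**2 = (2*12*(2 + 12) + 3)**2 = (2*12*14 + 3)**2 = (336 + 3)**2 = 339**2 = 114921)
h(s) = 114921 + s (h(s) = s + 114921 = 114921 + s)
h(-1686) + 3796075 = (114921 - 1686) + 3796075 = 113235 + 3796075 = 3909310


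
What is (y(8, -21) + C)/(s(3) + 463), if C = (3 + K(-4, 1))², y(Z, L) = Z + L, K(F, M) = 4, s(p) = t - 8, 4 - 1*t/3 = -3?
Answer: 9/119 ≈ 0.075630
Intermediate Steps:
t = 21 (t = 12 - 3*(-3) = 12 + 9 = 21)
s(p) = 13 (s(p) = 21 - 8 = 13)
y(Z, L) = L + Z
C = 49 (C = (3 + 4)² = 7² = 49)
(y(8, -21) + C)/(s(3) + 463) = ((-21 + 8) + 49)/(13 + 463) = (-13 + 49)/476 = 36*(1/476) = 9/119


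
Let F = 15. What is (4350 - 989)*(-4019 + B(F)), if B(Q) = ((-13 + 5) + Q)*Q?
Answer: -13154954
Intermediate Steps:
B(Q) = Q*(-8 + Q) (B(Q) = (-8 + Q)*Q = Q*(-8 + Q))
(4350 - 989)*(-4019 + B(F)) = (4350 - 989)*(-4019 + 15*(-8 + 15)) = 3361*(-4019 + 15*7) = 3361*(-4019 + 105) = 3361*(-3914) = -13154954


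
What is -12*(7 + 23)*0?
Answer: 0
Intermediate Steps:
-12*(7 + 23)*0 = -12*30*0 = -360*0 = 0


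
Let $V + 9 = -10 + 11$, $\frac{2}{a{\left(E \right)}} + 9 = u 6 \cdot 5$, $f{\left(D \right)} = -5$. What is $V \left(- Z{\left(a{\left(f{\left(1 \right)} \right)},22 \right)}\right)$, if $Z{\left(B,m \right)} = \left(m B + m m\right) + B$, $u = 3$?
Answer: $\frac{314000}{81} \approx 3876.5$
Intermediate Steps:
$a{\left(E \right)} = \frac{2}{81}$ ($a{\left(E \right)} = \frac{2}{-9 + 3 \cdot 6 \cdot 5} = \frac{2}{-9 + 18 \cdot 5} = \frac{2}{-9 + 90} = \frac{2}{81}$)
$Z{\left(B,m \right)} = B + m^{2} + B m$ ($Z{\left(B,m \right)} = \left(B m + m^{2}\right) + B = \left(m^{2} + B m\right) + B = B + m^{2} + B m$)
$V = -8$ ($V = -9 + \left(-10 + 11\right) = -9 + 1 = -8$)
$V \left(- Z{\left(a{\left(f{\left(1 \right)} \right)},22 \right)}\right) = - 8 \left(- (\frac{2}{81} + 22^{2} + \frac{2}{81} \cdot 22)\right) = - 8 \left(- (\frac{2}{81} + 484 + \frac{44}{81})\right) = - 8 \left(\left(-1\right) \frac{39250}{81}\right) = \left(-8\right) \left(- \frac{39250}{81}\right) = \frac{314000}{81}$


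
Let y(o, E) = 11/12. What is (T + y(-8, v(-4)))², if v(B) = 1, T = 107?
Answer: 1677025/144 ≈ 11646.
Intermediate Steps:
y(o, E) = 11/12 (y(o, E) = 11*(1/12) = 11/12)
(T + y(-8, v(-4)))² = (107 + 11/12)² = (1295/12)² = 1677025/144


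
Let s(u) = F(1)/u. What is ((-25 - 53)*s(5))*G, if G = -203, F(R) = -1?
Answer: -15834/5 ≈ -3166.8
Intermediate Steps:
s(u) = -1/u
((-25 - 53)*s(5))*G = ((-25 - 53)*(-1/5))*(-203) = -(-78)/5*(-203) = -78*(-⅕)*(-203) = (78/5)*(-203) = -15834/5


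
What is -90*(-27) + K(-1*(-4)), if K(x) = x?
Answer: 2434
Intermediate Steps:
-90*(-27) + K(-1*(-4)) = -90*(-27) - 1*(-4) = 2430 + 4 = 2434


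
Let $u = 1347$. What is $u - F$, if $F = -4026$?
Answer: $5373$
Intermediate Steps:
$u - F = 1347 - -4026 = 1347 + 4026 = 5373$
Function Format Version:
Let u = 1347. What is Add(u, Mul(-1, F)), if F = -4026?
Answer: 5373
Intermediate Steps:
Add(u, Mul(-1, F)) = Add(1347, Mul(-1, -4026)) = Add(1347, 4026) = 5373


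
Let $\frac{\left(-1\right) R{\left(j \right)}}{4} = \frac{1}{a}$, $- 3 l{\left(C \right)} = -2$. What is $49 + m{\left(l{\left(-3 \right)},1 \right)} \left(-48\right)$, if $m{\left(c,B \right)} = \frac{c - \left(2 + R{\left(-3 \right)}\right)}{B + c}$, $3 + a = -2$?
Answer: $\frac{2761}{25} \approx 110.44$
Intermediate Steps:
$a = -5$ ($a = -3 - 2 = -5$)
$l{\left(C \right)} = \frac{2}{3}$ ($l{\left(C \right)} = \left(- \frac{1}{3}\right) \left(-2\right) = \frac{2}{3}$)
$R{\left(j \right)} = \frac{4}{5}$ ($R{\left(j \right)} = - \frac{4}{-5} = \left(-4\right) \left(- \frac{1}{5}\right) = \frac{4}{5}$)
$m{\left(c,B \right)} = \frac{- \frac{14}{5} + c}{B + c}$ ($m{\left(c,B \right)} = \frac{c - \frac{14}{5}}{B + c} = \frac{- \frac{14}{5} + c}{B + c}$)
$49 + m{\left(l{\left(-3 \right)},1 \right)} \left(-48\right) = 49 + \frac{- \frac{14}{5} + \frac{2}{3}}{1 + \frac{2}{3}} \left(-48\right) = 49 + \frac{1}{\frac{5}{3}} \left(- \frac{32}{15}\right) \left(-48\right) = 49 + \frac{3}{5} \left(- \frac{32}{15}\right) \left(-48\right) = 49 - - \frac{1536}{25} = 49 + \frac{1536}{25} = \frac{2761}{25}$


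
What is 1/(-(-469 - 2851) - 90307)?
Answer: -1/86987 ≈ -1.1496e-5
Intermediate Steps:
1/(-(-469 - 2851) - 90307) = 1/(-1*(-3320) - 90307) = 1/(3320 - 90307) = 1/(-86987) = -1/86987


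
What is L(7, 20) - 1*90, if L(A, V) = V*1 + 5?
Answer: -65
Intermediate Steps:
L(A, V) = 5 + V (L(A, V) = V + 5 = 5 + V)
L(7, 20) - 1*90 = (5 + 20) - 1*90 = 25 - 90 = -65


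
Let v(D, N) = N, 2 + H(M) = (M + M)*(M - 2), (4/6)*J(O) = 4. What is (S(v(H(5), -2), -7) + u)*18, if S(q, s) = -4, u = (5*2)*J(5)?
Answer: 1008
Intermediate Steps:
J(O) = 6 (J(O) = (3/2)*4 = 6)
H(M) = -2 + 2*M*(-2 + M) (H(M) = -2 + (M + M)*(M - 2) = -2 + (2*M)*(-2 + M) = -2 + 2*M*(-2 + M))
u = 60 (u = (5*2)*6 = 10*6 = 60)
(S(v(H(5), -2), -7) + u)*18 = (-4 + 60)*18 = 56*18 = 1008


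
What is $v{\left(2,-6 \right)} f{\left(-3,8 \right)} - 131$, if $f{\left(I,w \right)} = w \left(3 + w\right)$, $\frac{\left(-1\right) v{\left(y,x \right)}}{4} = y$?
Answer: $-835$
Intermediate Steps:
$v{\left(y,x \right)} = - 4 y$
$v{\left(2,-6 \right)} f{\left(-3,8 \right)} - 131 = \left(-4\right) 2 \cdot 8 \left(3 + 8\right) - 131 = - 8 \cdot 8 \cdot 11 - 131 = \left(-8\right) 88 - 131 = -704 - 131 = -835$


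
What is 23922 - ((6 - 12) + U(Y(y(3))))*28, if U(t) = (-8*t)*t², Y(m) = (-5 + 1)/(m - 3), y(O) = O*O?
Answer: 648638/27 ≈ 24024.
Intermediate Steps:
y(O) = O²
Y(m) = -4/(-3 + m)
U(t) = -8*t³
23922 - ((6 - 12) + U(Y(y(3))))*28 = 23922 - ((6 - 12) - 8*(-64/(-3 + 3²)³))*28 = 23922 - (-6 - 8*(-64/(-3 + 9)³))*28 = 23922 - (-6 - 8*(-4/6)³)*28 = 23922 - (-6 - 8*(-4*⅙)³)*28 = 23922 - (-6 - 8*(-⅔)³)*28 = 23922 - (-6 - 8*(-8/27))*28 = 23922 - (-6 + 64/27)*28 = 23922 - (-98)*28/27 = 23922 - 1*(-2744/27) = 23922 + 2744/27 = 648638/27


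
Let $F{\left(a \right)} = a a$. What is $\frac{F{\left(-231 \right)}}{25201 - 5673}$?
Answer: $\frac{53361}{19528} \approx 2.7325$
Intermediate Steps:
$F{\left(a \right)} = a^{2}$
$\frac{F{\left(-231 \right)}}{25201 - 5673} = \frac{\left(-231\right)^{2}}{25201 - 5673} = \frac{53361}{19528}$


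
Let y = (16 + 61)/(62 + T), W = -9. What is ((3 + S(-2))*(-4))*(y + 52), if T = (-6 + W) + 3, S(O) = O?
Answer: -5354/25 ≈ -214.16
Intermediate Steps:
T = -12 (T = (-6 - 9) + 3 = -15 + 3 = -12)
y = 77/50 (y = (16 + 61)/(62 - 12) = 77/50 ≈ 1.5400)
((3 + S(-2))*(-4))*(y + 52) = ((3 - 2)*(-4))*(77/50 + 52) = (1*(-4))*(2677/50) = -4*2677/50 = -5354/25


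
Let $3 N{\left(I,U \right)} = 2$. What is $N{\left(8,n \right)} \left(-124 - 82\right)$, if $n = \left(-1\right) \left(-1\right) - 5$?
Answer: $- \frac{412}{3} \approx -137.33$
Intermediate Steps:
$n = -4$ ($n = 1 - 5 = -4$)
$N{\left(I,U \right)} = \frac{2}{3}$ ($N{\left(I,U \right)} = \frac{1}{3} \cdot 2 = \frac{2}{3}$)
$N{\left(8,n \right)} \left(-124 - 82\right) = \frac{2 \left(-124 - 82\right)}{3} = \frac{2}{3} \left(-206\right) = - \frac{412}{3}$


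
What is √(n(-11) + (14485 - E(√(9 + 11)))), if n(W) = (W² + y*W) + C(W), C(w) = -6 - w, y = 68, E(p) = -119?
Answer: √13982 ≈ 118.25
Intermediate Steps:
n(W) = -6 + W² + 67*W (n(W) = (W² + 68*W) + (-6 - W) = -6 + W² + 67*W)
√(n(-11) + (14485 - E(√(9 + 11)))) = √((-6 + (-11)² + 67*(-11)) + (14485 - 1*(-119))) = √((-6 + 121 - 737) + (14485 + 119)) = √(-622 + 14604) = √13982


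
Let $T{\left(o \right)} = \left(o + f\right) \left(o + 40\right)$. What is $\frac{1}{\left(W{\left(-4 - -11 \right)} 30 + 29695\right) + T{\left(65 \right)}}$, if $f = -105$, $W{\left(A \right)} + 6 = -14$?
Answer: $\frac{1}{24895} \approx 4.0169 \cdot 10^{-5}$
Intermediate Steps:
$W{\left(A \right)} = -20$ ($W{\left(A \right)} = -6 - 14 = -20$)
$T{\left(o \right)} = \left(-105 + o\right) \left(40 + o\right)$ ($T{\left(o \right)} = \left(o - 105\right) \left(o + 40\right) = \left(-105 + o\right) \left(40 + o\right)$)
$\frac{1}{\left(W{\left(-4 - -11 \right)} 30 + 29695\right) + T{\left(65 \right)}} = \frac{1}{\left(\left(-20\right) 30 + 29695\right) - \left(8425 - 4225\right)} = \frac{1}{\left(-600 + 29695\right) - 4200} = \frac{1}{29095 - 4200} = \frac{1}{24895}$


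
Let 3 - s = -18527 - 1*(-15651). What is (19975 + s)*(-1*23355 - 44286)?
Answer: -1545867414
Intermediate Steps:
s = 2879 (s = 3 - (-18527 - 1*(-15651)) = 3 - (-18527 + 15651) = 3 - 1*(-2876) = 3 + 2876 = 2879)
(19975 + s)*(-1*23355 - 44286) = (19975 + 2879)*(-1*23355 - 44286) = 22854*(-23355 - 44286) = 22854*(-67641) = -1545867414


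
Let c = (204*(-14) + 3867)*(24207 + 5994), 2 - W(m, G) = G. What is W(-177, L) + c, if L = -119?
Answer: 30533332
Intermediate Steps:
W(m, G) = 2 - G
c = 30533211 (c = (-2856 + 3867)*30201 = 1011*30201 = 30533211)
W(-177, L) + c = (2 - 1*(-119)) + 30533211 = (2 + 119) + 30533211 = 121 + 30533211 = 30533332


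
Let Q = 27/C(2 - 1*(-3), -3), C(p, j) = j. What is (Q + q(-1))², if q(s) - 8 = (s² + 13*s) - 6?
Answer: 361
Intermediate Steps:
q(s) = 2 + s² + 13*s (q(s) = 8 + ((s² + 13*s) - 6) = 8 + (-6 + s² + 13*s) = 2 + s² + 13*s)
Q = -9 (Q = 27/(-3) = 27*(-⅓) = -9)
(Q + q(-1))² = (-9 + (2 + (-1)² + 13*(-1)))² = (-9 + (2 + 1 - 13))² = (-9 - 10)² = (-19)² = 361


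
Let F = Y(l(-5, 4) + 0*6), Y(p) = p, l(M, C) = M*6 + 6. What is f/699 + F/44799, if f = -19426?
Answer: -290094050/10438167 ≈ -27.792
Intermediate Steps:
l(M, C) = 6 + 6*M (l(M, C) = 6*M + 6 = 6 + 6*M)
F = -24 (F = (6 + 6*(-5)) + 0*6 = (6 - 30) + 0 = -24 + 0 = -24)
f/699 + F/44799 = -19426/699 - 24/44799 = -19426*1/699 - 24*1/44799 = -19426/699 - 8/14933 = -290094050/10438167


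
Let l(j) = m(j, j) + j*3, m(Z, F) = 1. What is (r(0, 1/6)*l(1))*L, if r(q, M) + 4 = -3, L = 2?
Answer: -56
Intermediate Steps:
r(q, M) = -7 (r(q, M) = -4 - 3 = -7)
l(j) = 1 + 3*j (l(j) = 1 + j*3 = 1 + 3*j)
(r(0, 1/6)*l(1))*L = -7*(1 + 3*1)*2 = -7*(1 + 3)*2 = -7*4*2 = -28*2 = -56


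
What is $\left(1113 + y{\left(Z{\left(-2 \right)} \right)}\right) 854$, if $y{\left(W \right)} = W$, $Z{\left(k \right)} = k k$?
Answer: $953918$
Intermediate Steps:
$Z{\left(k \right)} = k^{2}$
$\left(1113 + y{\left(Z{\left(-2 \right)} \right)}\right) 854 = \left(1113 + \left(-2\right)^{2}\right) 854 = \left(1113 + 4\right) 854 = 1117 \cdot 854 = 953918$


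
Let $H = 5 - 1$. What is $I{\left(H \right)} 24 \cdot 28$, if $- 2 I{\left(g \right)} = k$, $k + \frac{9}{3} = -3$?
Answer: $2016$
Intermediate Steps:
$H = 4$
$k = -6$ ($k = -3 - 3 = -6$)
$I{\left(g \right)} = 3$ ($I{\left(g \right)} = \left(- \frac{1}{2}\right) \left(-6\right) = 3$)
$I{\left(H \right)} 24 \cdot 28 = 3 \cdot 24 \cdot 28 = 72 \cdot 28 = 2016$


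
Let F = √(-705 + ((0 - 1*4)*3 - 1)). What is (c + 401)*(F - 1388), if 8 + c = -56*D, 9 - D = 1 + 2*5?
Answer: -700940 + 505*I*√718 ≈ -7.0094e+5 + 13532.0*I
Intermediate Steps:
D = -2 (D = 9 - (1 + 2*5) = 9 - (1 + 10) = 9 - 1*11 = 9 - 11 = -2)
c = 104 (c = -8 - 56*(-2) = -8 + 112 = 104)
F = I*√718 (F = √(-705 + ((0 - 4)*3 - 1)) = √(-705 + (-4*3 - 1)) = √(-705 + (-12 - 1)) = √(-705 - 13) = √(-718) = I*√718 ≈ 26.796*I)
(c + 401)*(F - 1388) = (104 + 401)*(I*√718 - 1388) = 505*(-1388 + I*√718) = -700940 + 505*I*√718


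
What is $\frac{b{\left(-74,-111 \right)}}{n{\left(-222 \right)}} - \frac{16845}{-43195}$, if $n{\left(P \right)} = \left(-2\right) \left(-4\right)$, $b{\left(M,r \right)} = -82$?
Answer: $- \frac{340723}{34556} \approx -9.86$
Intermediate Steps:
$n{\left(P \right)} = 8$
$\frac{b{\left(-74,-111 \right)}}{n{\left(-222 \right)}} - \frac{16845}{-43195} = - \frac{82}{8} - \frac{16845}{-43195} = \left(-82\right) \frac{1}{8} - - \frac{3369}{8639} = - \frac{41}{4} + \frac{3369}{8639} = - \frac{340723}{34556}$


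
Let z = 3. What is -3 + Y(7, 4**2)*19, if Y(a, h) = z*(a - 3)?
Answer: 225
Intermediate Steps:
Y(a, h) = -9 + 3*a (Y(a, h) = 3*(a - 3) = 3*(-3 + a) = -9 + 3*a)
-3 + Y(7, 4**2)*19 = -3 + (-9 + 3*7)*19 = -3 + (-9 + 21)*19 = -3 + 12*19 = -3 + 228 = 225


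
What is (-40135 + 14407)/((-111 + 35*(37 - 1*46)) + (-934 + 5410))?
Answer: -4288/675 ≈ -6.3526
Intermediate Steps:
(-40135 + 14407)/((-111 + 35*(37 - 1*46)) + (-934 + 5410)) = -25728/((-111 + 35*(37 - 46)) + 4476) = -25728/((-111 + 35*(-9)) + 4476) = -25728/((-111 - 315) + 4476) = -25728/(-426 + 4476) = -25728/4050 = -25728*1/4050 = -4288/675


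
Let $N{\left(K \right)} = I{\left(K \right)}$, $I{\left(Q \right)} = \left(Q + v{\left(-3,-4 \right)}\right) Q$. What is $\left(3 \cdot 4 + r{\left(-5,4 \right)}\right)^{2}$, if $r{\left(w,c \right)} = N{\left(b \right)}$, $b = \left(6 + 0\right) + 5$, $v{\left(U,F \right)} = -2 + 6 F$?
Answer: $23409$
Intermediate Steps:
$I{\left(Q \right)} = Q \left(-26 + Q\right)$ ($I{\left(Q \right)} = \left(Q + \left(-2 + 6 \left(-4\right)\right)\right) Q = \left(Q - 26\right) Q = \left(-26 + Q\right) Q = Q \left(-26 + Q\right)$)
$b = 11$ ($b = 6 + 5 = 11$)
$N{\left(K \right)} = K \left(-26 + K\right)$
$r{\left(w,c \right)} = -165$ ($r{\left(w,c \right)} = 11 \left(-26 + 11\right) = 11 \left(-15\right) = -165$)
$\left(3 \cdot 4 + r{\left(-5,4 \right)}\right)^{2} = \left(3 \cdot 4 - 165\right)^{2} = \left(12 - 165\right)^{2} = \left(-153\right)^{2} = 23409$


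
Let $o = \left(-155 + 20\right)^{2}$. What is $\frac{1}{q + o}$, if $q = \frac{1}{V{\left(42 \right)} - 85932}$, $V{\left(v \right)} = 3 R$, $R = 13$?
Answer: $\frac{85893}{1565399924} \approx 5.487 \cdot 10^{-5}$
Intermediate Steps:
$o = 18225$ ($o = \left(-135\right)^{2} = 18225$)
$V{\left(v \right)} = 39$ ($V{\left(v \right)} = 3 \cdot 13 = 39$)
$q = - \frac{1}{85893}$ ($q = \frac{1}{39 - 85932} = \frac{1}{-85893} = - \frac{1}{85893} \approx -1.1642 \cdot 10^{-5}$)
$\frac{1}{q + o} = \frac{1}{- \frac{1}{85893} + 18225} = \frac{1}{\frac{1565399924}{85893}} = \frac{85893}{1565399924}$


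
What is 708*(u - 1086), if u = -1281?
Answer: -1675836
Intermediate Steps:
708*(u - 1086) = 708*(-1281 - 1086) = 708*(-2367) = -1675836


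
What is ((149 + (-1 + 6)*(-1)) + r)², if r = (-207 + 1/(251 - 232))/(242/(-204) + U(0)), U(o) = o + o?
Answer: 535999694400/5285401 ≈ 1.0141e+5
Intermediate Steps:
U(o) = 2*o
r = 401064/2299 (r = (-207 + 1/(251 - 232))/(242/(-204) + 2*0) = (-207 + 1/19)/(242*(-1/204) + 0) = (-207 + 1/19)/(-121/102 + 0) = -3932/(19*(-121/102)) = -3932/19*(-102/121) = 401064/2299 ≈ 174.45)
((149 + (-1 + 6)*(-1)) + r)² = ((149 + (-1 + 6)*(-1)) + 401064/2299)² = ((149 + 5*(-1)) + 401064/2299)² = ((149 - 5) + 401064/2299)² = (144 + 401064/2299)² = (732120/2299)² = 535999694400/5285401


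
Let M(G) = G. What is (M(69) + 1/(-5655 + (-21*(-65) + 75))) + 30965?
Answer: 130808309/4215 ≈ 31034.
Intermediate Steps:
(M(69) + 1/(-5655 + (-21*(-65) + 75))) + 30965 = (69 + 1/(-5655 + (-21*(-65) + 75))) + 30965 = (69 + 1/(-5655 + (1365 + 75))) + 30965 = (69 + 1/(-5655 + 1440)) + 30965 = (69 + 1/(-4215)) + 30965 = (69 - 1/4215) + 30965 = 290834/4215 + 30965 = 130808309/4215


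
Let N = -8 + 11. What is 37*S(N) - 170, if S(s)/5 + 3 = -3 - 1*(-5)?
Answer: -355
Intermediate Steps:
N = 3
S(s) = -5 (S(s) = -15 + 5*(-3 - 1*(-5)) = -15 + 5*(-3 + 5) = -15 + 5*2 = -15 + 10 = -5)
37*S(N) - 170 = 37*(-5) - 170 = -185 - 170 = -355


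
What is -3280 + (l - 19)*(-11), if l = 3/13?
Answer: -39956/13 ≈ -3073.5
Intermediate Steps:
l = 3/13 (l = 3*(1/13) = 3/13 ≈ 0.23077)
-3280 + (l - 19)*(-11) = -3280 + (3/13 - 19)*(-11) = -3280 - 244/13*(-11) = -3280 + 2684/13 = -39956/13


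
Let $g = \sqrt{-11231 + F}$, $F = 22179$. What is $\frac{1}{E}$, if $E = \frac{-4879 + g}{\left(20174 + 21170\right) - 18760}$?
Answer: $- \frac{308648}{66649} - \frac{15056 \sqrt{2737}}{7931231} \approx -4.7303$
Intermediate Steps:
$g = 2 \sqrt{2737}$ ($g = \sqrt{-11231 + 22179} = \sqrt{10948} = 2 \sqrt{2737} \approx 104.63$)
$E = - \frac{4879}{22584} + \frac{\sqrt{2737}}{11292}$ ($E = \frac{-4879 + 2 \sqrt{2737}}{\left(20174 + 21170\right) - 18760} = \frac{-4879 + 2 \sqrt{2737}}{41344 - 18760} = \frac{-4879 + 2 \sqrt{2737}}{22584} = \left(-4879 + 2 \sqrt{2737}\right) \frac{1}{22584} = - \frac{4879}{22584} + \frac{\sqrt{2737}}{11292} \approx -0.2114$)
$\frac{1}{E} = \frac{1}{- \frac{4879}{22584} + \frac{\sqrt{2737}}{11292}}$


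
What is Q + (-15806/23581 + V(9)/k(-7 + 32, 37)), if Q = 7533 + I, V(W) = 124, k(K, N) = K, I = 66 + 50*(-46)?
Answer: 3126421869/589525 ≈ 5303.3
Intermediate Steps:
I = -2234 (I = 66 - 2300 = -2234)
Q = 5299 (Q = 7533 - 2234 = 5299)
Q + (-15806/23581 + V(9)/k(-7 + 32, 37)) = 5299 + (-15806/23581 + 124/(-7 + 32)) = 5299 + (-15806*1/23581 + 124/25) = 5299 + (-15806/23581 + 124*(1/25)) = 5299 + (-15806/23581 + 124/25) = 5299 + 2528894/589525 = 3126421869/589525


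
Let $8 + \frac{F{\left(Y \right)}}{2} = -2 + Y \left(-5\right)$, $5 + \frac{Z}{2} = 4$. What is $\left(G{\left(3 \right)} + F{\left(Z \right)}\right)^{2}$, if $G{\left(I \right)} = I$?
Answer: $9$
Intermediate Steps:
$Z = -2$ ($Z = -10 + 2 \cdot 4 = -10 + 8 = -2$)
$F{\left(Y \right)} = -20 - 10 Y$ ($F{\left(Y \right)} = -16 + 2 \left(-2 + Y \left(-5\right)\right) = -16 + 2 \left(-2 - 5 Y\right) = -16 - \left(4 + 10 Y\right) = -20 - 10 Y$)
$\left(G{\left(3 \right)} + F{\left(Z \right)}\right)^{2} = \left(3 - 0\right)^{2} = \left(3 + \left(-20 + 20\right)\right)^{2} = \left(3 + 0\right)^{2} = 3^{2} = 9$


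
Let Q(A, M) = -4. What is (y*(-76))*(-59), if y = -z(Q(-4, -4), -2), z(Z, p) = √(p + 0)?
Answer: -4484*I*√2 ≈ -6341.3*I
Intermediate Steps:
z(Z, p) = √p
y = -I*√2 (y = -√(-2) = -I*√2 ≈ -1.4142*I)
(y*(-76))*(-59) = (-I*√2*(-76))*(-59) = (76*I*√2)*(-59) = -4484*I*√2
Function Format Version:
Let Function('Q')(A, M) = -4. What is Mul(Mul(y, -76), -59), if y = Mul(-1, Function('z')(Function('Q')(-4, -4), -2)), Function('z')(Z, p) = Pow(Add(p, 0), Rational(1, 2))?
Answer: Mul(-4484, I, Pow(2, Rational(1, 2))) ≈ Mul(-6341.3, I)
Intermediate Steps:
Function('z')(Z, p) = Pow(p, Rational(1, 2))
y = Mul(-1, I, Pow(2, Rational(1, 2))) (y = Mul(-1, Pow(-2, Rational(1, 2))) = Mul(-1, Mul(I, Pow(2, Rational(1, 2)))) = Mul(-1, I, Pow(2, Rational(1, 2))) ≈ Mul(-1.4142, I))
Mul(Mul(y, -76), -59) = Mul(Mul(Mul(-1, I, Pow(2, Rational(1, 2))), -76), -59) = Mul(Mul(76, I, Pow(2, Rational(1, 2))), -59) = Mul(-4484, I, Pow(2, Rational(1, 2)))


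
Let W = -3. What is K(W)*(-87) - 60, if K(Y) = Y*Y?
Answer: -843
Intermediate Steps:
K(Y) = Y²
K(W)*(-87) - 60 = (-3)²*(-87) - 60 = 9*(-87) - 60 = -783 - 60 = -843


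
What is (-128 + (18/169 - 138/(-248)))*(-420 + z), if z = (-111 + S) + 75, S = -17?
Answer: 1262188675/20956 ≈ 60230.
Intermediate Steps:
z = -53 (z = (-111 - 17) + 75 = -128 + 75 = -53)
(-128 + (18/169 - 138/(-248)))*(-420 + z) = (-128 + (18/169 - 138/(-248)))*(-420 - 53) = (-128 + (18*(1/169) - 138*(-1/248)))*(-473) = (-128 + (18/169 + 69/124))*(-473) = (-128 + 13893/20956)*(-473) = -2668475/20956*(-473) = 1262188675/20956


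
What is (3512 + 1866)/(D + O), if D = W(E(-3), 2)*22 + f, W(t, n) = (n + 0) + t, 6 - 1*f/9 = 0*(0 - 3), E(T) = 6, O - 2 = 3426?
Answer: 2689/1829 ≈ 1.4702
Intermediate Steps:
O = 3428 (O = 2 + 3426 = 3428)
f = 54 (f = 54 - 0*(0 - 3) = 54 - 0*(-3) = 54 - 9*0 = 54 + 0 = 54)
W(t, n) = n + t
D = 230 (D = (2 + 6)*22 + 54 = 8*22 + 54 = 176 + 54 = 230)
(3512 + 1866)/(D + O) = (3512 + 1866)/(230 + 3428) = 5378/3658 = 5378*(1/3658) = 2689/1829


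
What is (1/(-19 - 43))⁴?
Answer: 1/14776336 ≈ 6.7676e-8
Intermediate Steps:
(1/(-19 - 43))⁴ = (1/(-62))⁴ = (-1/62)⁴ = 1/14776336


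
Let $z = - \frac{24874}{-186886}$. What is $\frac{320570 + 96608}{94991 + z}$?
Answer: $\frac{19491181927}{4438128225} \approx 4.3918$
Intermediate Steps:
$z = \frac{12437}{93443}$ ($z = \left(-24874\right) \left(- \frac{1}{186886}\right) = \frac{12437}{93443} \approx 0.1331$)
$\frac{320570 + 96608}{94991 + z} = \frac{320570 + 96608}{94991 + \frac{12437}{93443}} = \frac{417178}{\frac{8876256450}{93443}} = 417178 \cdot \frac{93443}{8876256450} = \frac{19491181927}{4438128225}$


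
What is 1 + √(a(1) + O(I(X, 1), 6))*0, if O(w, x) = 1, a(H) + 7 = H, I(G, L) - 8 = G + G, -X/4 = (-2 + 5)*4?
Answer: 1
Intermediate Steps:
X = -48 (X = -4*(-2 + 5)*4 = -12*4 = -4*12 = -48)
I(G, L) = 8 + 2*G (I(G, L) = 8 + (G + G) = 8 + 2*G)
a(H) = -7 + H
1 + √(a(1) + O(I(X, 1), 6))*0 = 1 + √((-7 + 1) + 1)*0 = 1 + √(-6 + 1)*0 = 1 + √(-5)*0 = 1 + (I*√5)*0 = 1 + 0 = 1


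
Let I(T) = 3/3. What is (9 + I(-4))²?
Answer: 100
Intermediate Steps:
I(T) = 1 (I(T) = 3*(⅓) = 1)
(9 + I(-4))² = (9 + 1)² = 10² = 100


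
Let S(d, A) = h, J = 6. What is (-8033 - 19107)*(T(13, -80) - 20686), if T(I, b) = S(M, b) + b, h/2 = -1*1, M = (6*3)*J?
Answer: 563643520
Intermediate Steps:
M = 108 (M = (6*3)*6 = 18*6 = 108)
h = -2 (h = 2*(-1*1) = 2*(-1) = -2)
S(d, A) = -2
T(I, b) = -2 + b
(-8033 - 19107)*(T(13, -80) - 20686) = (-8033 - 19107)*((-2 - 80) - 20686) = -27140*(-82 - 20686) = -27140*(-20768) = 563643520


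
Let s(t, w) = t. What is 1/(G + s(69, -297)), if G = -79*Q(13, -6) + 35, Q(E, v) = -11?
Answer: 1/973 ≈ 0.0010277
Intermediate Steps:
G = 904 (G = -79*(-11) + 35 = 869 + 35 = 904)
1/(G + s(69, -297)) = 1/(904 + 69) = 1/973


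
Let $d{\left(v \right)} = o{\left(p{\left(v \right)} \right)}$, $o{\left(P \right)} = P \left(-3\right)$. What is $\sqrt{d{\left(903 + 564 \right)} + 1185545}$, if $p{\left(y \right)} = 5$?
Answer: $\sqrt{1185530} \approx 1088.8$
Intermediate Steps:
$o{\left(P \right)} = - 3 P$
$d{\left(v \right)} = -15$ ($d{\left(v \right)} = \left(-3\right) 5 = -15$)
$\sqrt{d{\left(903 + 564 \right)} + 1185545} = \sqrt{-15 + 1185545} = \sqrt{1185530}$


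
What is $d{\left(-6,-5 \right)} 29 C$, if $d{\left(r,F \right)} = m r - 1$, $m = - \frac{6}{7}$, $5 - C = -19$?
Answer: $\frac{20184}{7} \approx 2883.4$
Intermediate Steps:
$C = 24$ ($C = 5 - -19 = 5 + 19 = 24$)
$m = - \frac{6}{7}$ ($m = \left(-6\right) \frac{1}{7} = - \frac{6}{7} \approx -0.85714$)
$d{\left(r,F \right)} = -1 - \frac{6 r}{7}$ ($d{\left(r,F \right)} = - \frac{6 r}{7} - 1 = -1 - \frac{6 r}{7}$)
$d{\left(-6,-5 \right)} 29 C = \left(-1 - - \frac{36}{7}\right) 29 \cdot 24 = \left(-1 + \frac{36}{7}\right) 29 \cdot 24 = \frac{29}{7} \cdot 29 \cdot 24 = \frac{841}{7} \cdot 24 = \frac{20184}{7}$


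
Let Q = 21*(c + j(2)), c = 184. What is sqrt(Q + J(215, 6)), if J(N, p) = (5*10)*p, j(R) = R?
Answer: sqrt(4206) ≈ 64.854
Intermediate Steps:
J(N, p) = 50*p
Q = 3906 (Q = 21*(184 + 2) = 21*186 = 3906)
sqrt(Q + J(215, 6)) = sqrt(3906 + 50*6) = sqrt(3906 + 300) = sqrt(4206)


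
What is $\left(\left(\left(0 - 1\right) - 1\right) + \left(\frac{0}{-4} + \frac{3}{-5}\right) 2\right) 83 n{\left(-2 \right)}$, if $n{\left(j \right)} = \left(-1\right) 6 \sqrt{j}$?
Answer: $\frac{7968 i \sqrt{2}}{5} \approx 2253.7 i$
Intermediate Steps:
$n{\left(j \right)} = - 6 \sqrt{j}$
$\left(\left(\left(0 - 1\right) - 1\right) + \left(\frac{0}{-4} + \frac{3}{-5}\right) 2\right) 83 n{\left(-2 \right)} = \left(\left(\left(0 - 1\right) - 1\right) + \left(\frac{0}{-4} + \frac{3}{-5}\right) 2\right) 83 \left(- 6 \sqrt{-2}\right) = \left(\left(-1 - 1\right) + \left(0 \left(- \frac{1}{4}\right) + 3 \left(- \frac{1}{5}\right)\right) 2\right) 83 \left(- 6 i \sqrt{2}\right) = \left(-2 + \left(0 - \frac{3}{5}\right) 2\right) 83 \left(- 6 i \sqrt{2}\right) = \left(-2 - \frac{6}{5}\right) 83 \left(- 6 i \sqrt{2}\right) = \left(- \frac{16}{5}\right) 83 \left(- 6 i \sqrt{2}\right) = - \frac{1328 \left(- 6 i \sqrt{2}\right)}{5} = \frac{7968 i \sqrt{2}}{5}$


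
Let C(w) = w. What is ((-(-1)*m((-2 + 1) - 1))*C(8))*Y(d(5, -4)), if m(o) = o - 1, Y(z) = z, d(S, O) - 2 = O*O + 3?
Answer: -504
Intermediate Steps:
d(S, O) = 5 + O**2 (d(S, O) = 2 + (O*O + 3) = 2 + (O**2 + 3) = 2 + (3 + O**2) = 5 + O**2)
m(o) = -1 + o
((-(-1)*m((-2 + 1) - 1))*C(8))*Y(d(5, -4)) = (-(-1)*(-1 + ((-2 + 1) - 1))*8)*(5 + (-4)**2) = (-(-1)*(-1 + (-1 - 1))*8)*(5 + 16) = (-(-1)*(-1 - 2)*8)*21 = (-(-1)*(-3)*8)*21 = (-1*3*8)*21 = -3*8*21 = -24*21 = -504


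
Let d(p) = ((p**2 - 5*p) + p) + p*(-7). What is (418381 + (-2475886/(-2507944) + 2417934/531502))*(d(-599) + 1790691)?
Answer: 300611450909976560575369/333244312972 ≈ 9.0208e+11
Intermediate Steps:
d(p) = p**2 - 11*p (d(p) = (p**2 - 4*p) - 7*p = p**2 - 11*p)
(418381 + (-2475886/(-2507944) + 2417934/531502))*(d(-599) + 1790691) = (418381 + (-2475886/(-2507944) + 2417934/531502))*(-599*(-11 - 599) + 1790691) = (418381 + (-2475886*(-1/2507944) + 2417934*(1/531502)))*(-599*(-610) + 1790691) = (418381 + (1237943/1253972 + 1208967/265751))*(365390 + 1790691) = (418381 + 1844995357117/333244312972)*2156081 = (139424933900895449/333244312972)*2156081 = 300611450909976560575369/333244312972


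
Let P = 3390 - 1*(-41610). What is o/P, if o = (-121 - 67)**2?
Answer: 4418/5625 ≈ 0.78542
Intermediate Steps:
o = 35344 (o = (-188)**2 = 35344)
P = 45000 (P = 3390 + 41610 = 45000)
o/P = 35344/45000 = 35344*(1/45000) = 4418/5625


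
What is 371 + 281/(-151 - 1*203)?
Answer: 131053/354 ≈ 370.21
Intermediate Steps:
371 + 281/(-151 - 1*203) = 371 + 281/(-151 - 203) = 371 + 281/(-354) = 371 + 281*(-1/354) = 371 - 281/354 = 131053/354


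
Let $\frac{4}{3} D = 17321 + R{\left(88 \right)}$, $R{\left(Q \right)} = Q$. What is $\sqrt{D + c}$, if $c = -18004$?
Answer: $\frac{i \sqrt{19789}}{2} \approx 70.337 i$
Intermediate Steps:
$D = \frac{52227}{4}$ ($D = \frac{3 \left(17321 + 88\right)}{4} = \frac{3}{4} \cdot 17409 = \frac{52227}{4} \approx 13057.0$)
$\sqrt{D + c} = \sqrt{\frac{52227}{4} - 18004} = \sqrt{- \frac{19789}{4}} = \frac{i \sqrt{19789}}{2}$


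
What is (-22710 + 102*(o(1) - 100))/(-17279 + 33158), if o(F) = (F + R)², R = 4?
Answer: -10120/5293 ≈ -1.9120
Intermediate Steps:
o(F) = (4 + F)² (o(F) = (F + 4)² = (4 + F)²)
(-22710 + 102*(o(1) - 100))/(-17279 + 33158) = (-22710 + 102*((4 + 1)² - 100))/(-17279 + 33158) = (-22710 + 102*(5² - 100))/15879 = (-22710 + 102*(25 - 100))*(1/15879) = (-22710 + 102*(-75))*(1/15879) = (-22710 - 7650)*(1/15879) = -30360*1/15879 = -10120/5293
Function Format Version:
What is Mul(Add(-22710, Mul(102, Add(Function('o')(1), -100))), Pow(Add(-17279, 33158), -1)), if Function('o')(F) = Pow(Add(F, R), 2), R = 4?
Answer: Rational(-10120, 5293) ≈ -1.9120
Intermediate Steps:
Function('o')(F) = Pow(Add(4, F), 2) (Function('o')(F) = Pow(Add(F, 4), 2) = Pow(Add(4, F), 2))
Mul(Add(-22710, Mul(102, Add(Function('o')(1), -100))), Pow(Add(-17279, 33158), -1)) = Mul(Add(-22710, Mul(102, Add(Pow(Add(4, 1), 2), -100))), Pow(Add(-17279, 33158), -1)) = Mul(Add(-22710, Mul(102, Add(Pow(5, 2), -100))), Pow(15879, -1)) = Mul(Add(-22710, Mul(102, Add(25, -100))), Rational(1, 15879)) = Mul(Add(-22710, Mul(102, -75)), Rational(1, 15879)) = Mul(Add(-22710, -7650), Rational(1, 15879)) = Mul(-30360, Rational(1, 15879)) = Rational(-10120, 5293)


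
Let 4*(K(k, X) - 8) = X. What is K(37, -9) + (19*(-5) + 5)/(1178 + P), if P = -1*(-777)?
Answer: 8921/1564 ≈ 5.7040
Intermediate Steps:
K(k, X) = 8 + X/4
P = 777
K(37, -9) + (19*(-5) + 5)/(1178 + P) = (8 + (1/4)*(-9)) + (19*(-5) + 5)/(1178 + 777) = (8 - 9/4) + (-95 + 5)/1955 = 23/4 - 90*1/1955 = 23/4 - 18/391 = 8921/1564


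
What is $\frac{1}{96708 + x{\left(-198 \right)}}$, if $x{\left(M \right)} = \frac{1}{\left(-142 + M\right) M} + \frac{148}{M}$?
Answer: $\frac{7480}{723370249} \approx 1.034 \cdot 10^{-5}$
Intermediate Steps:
$x{\left(M \right)} = \frac{148}{M} + \frac{1}{M \left(-142 + M\right)}$ ($x{\left(M \right)} = \frac{1}{M \left(-142 + M\right)} + \frac{148}{M} = \frac{148}{M} + \frac{1}{M \left(-142 + M\right)}$)
$\frac{1}{96708 + x{\left(-198 \right)}} = \frac{1}{96708 + \frac{-21015 + 148 \left(-198\right)}{\left(-198\right) \left(-142 - 198\right)}} = \frac{1}{96708 - \frac{-21015 - 29304}{198 \left(-340\right)}} = \frac{1}{96708 - \left(- \frac{1}{67320}\right) \left(-50319\right)} = \frac{1}{96708 - \frac{5591}{7480}} = \frac{1}{\frac{723370249}{7480}} = \frac{7480}{723370249}$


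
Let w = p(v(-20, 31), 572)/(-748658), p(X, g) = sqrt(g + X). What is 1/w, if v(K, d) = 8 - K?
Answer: -374329*sqrt(6)/30 ≈ -30564.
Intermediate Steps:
p(X, g) = sqrt(X + g)
w = -5*sqrt(6)/374329 (w = sqrt((8 - 1*(-20)) + 572)/(-748658) = sqrt((8 + 20) + 572)*(-1/748658) = sqrt(28 + 572)*(-1/748658) = sqrt(600)*(-1/748658) = (10*sqrt(6))*(-1/748658) = -5*sqrt(6)/374329 ≈ -3.2718e-5)
1/w = 1/(-5*sqrt(6)/374329) = -374329*sqrt(6)/30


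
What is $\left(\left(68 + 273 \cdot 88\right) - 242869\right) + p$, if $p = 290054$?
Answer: $71277$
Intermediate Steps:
$\left(\left(68 + 273 \cdot 88\right) - 242869\right) + p = \left(\left(68 + 273 \cdot 88\right) - 242869\right) + 290054 = \left(\left(68 + 24024\right) - 242869\right) + 290054 = \left(24092 - 242869\right) + 290054 = -218777 + 290054 = 71277$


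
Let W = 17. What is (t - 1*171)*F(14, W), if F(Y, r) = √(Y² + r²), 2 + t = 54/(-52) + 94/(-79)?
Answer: -359919*√485/2054 ≈ -3859.0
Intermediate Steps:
t = -8685/2054 (t = -2 + (54/(-52) + 94/(-79)) = -2 + (54*(-1/52) + 94*(-1/79)) = -2 + (-27/26 - 94/79) = -2 - 4577/2054 = -8685/2054 ≈ -4.2283)
(t - 1*171)*F(14, W) = (-8685/2054 - 1*171)*√(14² + 17²) = (-8685/2054 - 171)*√(196 + 289) = -359919*√485/2054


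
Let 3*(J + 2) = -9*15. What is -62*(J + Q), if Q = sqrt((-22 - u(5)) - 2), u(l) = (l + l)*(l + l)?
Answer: 2914 - 124*I*sqrt(31) ≈ 2914.0 - 690.4*I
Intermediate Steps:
J = -47 (J = -2 + (-9*15)/3 = -2 + (1/3)*(-135) = -2 - 45 = -47)
u(l) = 4*l**2 (u(l) = (2*l)*(2*l) = 4*l**2)
Q = 2*I*sqrt(31) (Q = sqrt((-22 - 4*5**2) - 2) = sqrt((-22 - 4*25) - 2) = sqrt((-22 - 1*100) - 2) = sqrt((-22 - 100) - 2) = sqrt(-122 - 2) = sqrt(-124) = 2*I*sqrt(31) ≈ 11.136*I)
-62*(J + Q) = -62*(-47 + 2*I*sqrt(31)) = 2914 - 124*I*sqrt(31)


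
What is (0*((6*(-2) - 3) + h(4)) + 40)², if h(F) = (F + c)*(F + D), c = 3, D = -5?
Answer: 1600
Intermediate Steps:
h(F) = (-5 + F)*(3 + F) (h(F) = (F + 3)*(F - 5) = (3 + F)*(-5 + F) = (-5 + F)*(3 + F))
(0*((6*(-2) - 3) + h(4)) + 40)² = (0*((6*(-2) - 3) + (-15 + 4² - 2*4)) + 40)² = (0*((-12 - 3) + (-15 + 16 - 8)) + 40)² = (0*(-15 - 7) + 40)² = (0*(-22) + 40)² = (0 + 40)² = 40² = 1600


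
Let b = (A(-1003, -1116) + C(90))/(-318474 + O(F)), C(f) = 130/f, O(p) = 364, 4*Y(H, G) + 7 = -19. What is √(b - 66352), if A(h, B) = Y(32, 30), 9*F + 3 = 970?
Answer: I*√357572792405555/73410 ≈ 257.59*I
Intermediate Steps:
F = 967/9 (F = -⅓ + (⅑)*970 = -⅓ + 970/9 = 967/9 ≈ 107.44)
Y(H, G) = -13/2 (Y(H, G) = -7/4 + (¼)*(-19) = -7/4 - 19/4 = -13/2)
A(h, B) = -13/2
b = 7/440460 (b = (-13/2 + 130/90)/(-318474 + 364) = (-13/2 + 130*(1/90))/(-318110) = (-13/2 + 13/9)*(-1/318110) = -91/18*(-1/318110) = 7/440460 ≈ 1.5892e-5)
√(b - 66352) = √(7/440460 - 66352) = √(-29225401913/440460) = I*√357572792405555/73410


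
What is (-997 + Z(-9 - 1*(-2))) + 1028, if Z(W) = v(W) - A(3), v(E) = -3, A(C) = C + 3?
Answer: 22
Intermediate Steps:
A(C) = 3 + C
Z(W) = -9 (Z(W) = -3 - (3 + 3) = -3 - 1*6 = -3 - 6 = -9)
(-997 + Z(-9 - 1*(-2))) + 1028 = (-997 - 9) + 1028 = -1006 + 1028 = 22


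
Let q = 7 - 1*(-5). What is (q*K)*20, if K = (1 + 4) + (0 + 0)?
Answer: 1200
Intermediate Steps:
q = 12 (q = 7 + 5 = 12)
K = 5 (K = 5 + 0 = 5)
(q*K)*20 = (12*5)*20 = 60*20 = 1200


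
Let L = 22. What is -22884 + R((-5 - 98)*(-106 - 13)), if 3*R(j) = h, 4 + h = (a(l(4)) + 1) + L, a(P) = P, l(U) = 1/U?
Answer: -274531/12 ≈ -22878.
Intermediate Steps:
h = 77/4 (h = -4 + ((1/4 + 1) + 22) = -4 + ((¼ + 1) + 22) = -4 + (5/4 + 22) = -4 + 93/4 = 77/4 ≈ 19.250)
R(j) = 77/12 (R(j) = (⅓)*(77/4) = 77/12)
-22884 + R((-5 - 98)*(-106 - 13)) = -22884 + 77/12 = -274531/12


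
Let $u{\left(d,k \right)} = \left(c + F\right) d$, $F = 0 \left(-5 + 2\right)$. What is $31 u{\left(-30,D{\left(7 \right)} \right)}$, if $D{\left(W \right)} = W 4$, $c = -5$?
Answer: $4650$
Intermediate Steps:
$F = 0$ ($F = 0 \left(-3\right) = 0$)
$D{\left(W \right)} = 4 W$
$u{\left(d,k \right)} = - 5 d$ ($u{\left(d,k \right)} = \left(-5 + 0\right) d = - 5 d$)
$31 u{\left(-30,D{\left(7 \right)} \right)} = 31 \left(\left(-5\right) \left(-30\right)\right) = 31 \cdot 150 = 4650$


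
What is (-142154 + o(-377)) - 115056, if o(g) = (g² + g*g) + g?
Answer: 26671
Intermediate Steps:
o(g) = g + 2*g² (o(g) = (g² + g²) + g = 2*g² + g = g + 2*g²)
(-142154 + o(-377)) - 115056 = (-142154 - 377*(1 + 2*(-377))) - 115056 = (-142154 - 377*(1 - 754)) - 115056 = (-142154 - 377*(-753)) - 115056 = (-142154 + 283881) - 115056 = 141727 - 115056 = 26671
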